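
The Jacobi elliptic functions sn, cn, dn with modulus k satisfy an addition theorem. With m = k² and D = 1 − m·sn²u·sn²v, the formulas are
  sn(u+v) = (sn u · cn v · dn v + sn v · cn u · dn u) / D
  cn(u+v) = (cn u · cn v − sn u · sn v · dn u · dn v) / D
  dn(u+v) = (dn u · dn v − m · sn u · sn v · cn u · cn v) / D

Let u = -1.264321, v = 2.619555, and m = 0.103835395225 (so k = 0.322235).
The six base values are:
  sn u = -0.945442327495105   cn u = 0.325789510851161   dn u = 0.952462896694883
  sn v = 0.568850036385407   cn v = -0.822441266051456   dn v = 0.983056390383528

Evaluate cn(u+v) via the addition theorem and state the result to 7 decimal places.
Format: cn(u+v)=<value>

cn(u+v)=0.2429226

m = k² = 0.103835395225
D = 1 − m·sn²u·sn²v = 0.969966144685754
cn(u+v) = (cn u·cn v − sn u·sn v·dn u·dn v)/D = 0.2356266593768877/0.969966144685754 = 0.2429225604087709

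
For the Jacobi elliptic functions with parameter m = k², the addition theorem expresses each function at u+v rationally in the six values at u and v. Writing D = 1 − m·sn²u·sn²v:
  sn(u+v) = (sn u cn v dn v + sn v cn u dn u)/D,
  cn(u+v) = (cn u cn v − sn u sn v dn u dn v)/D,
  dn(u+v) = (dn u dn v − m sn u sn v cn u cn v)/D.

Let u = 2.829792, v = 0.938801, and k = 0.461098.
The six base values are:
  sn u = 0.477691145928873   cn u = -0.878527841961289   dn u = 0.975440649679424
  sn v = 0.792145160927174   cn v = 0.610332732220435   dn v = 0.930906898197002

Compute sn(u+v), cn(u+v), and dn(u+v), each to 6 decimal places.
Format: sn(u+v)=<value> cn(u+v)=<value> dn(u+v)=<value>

m = k² = 0.212611365604
D = 1 − m·sn²u·sn²v = 0.9695567925358747
sn(u+v) = (sn u·cn v·dn v + sn v·cn u·dn u)/D = -0.4074237859455493/0.9695567925358747 = -0.420216524789572
cn(u+v) = (cn u·cn v − sn u·sn v·dn u·dn v)/D = -0.8797989728331401/0.9695567925358747 = -0.9074238658387683
dn(u+v) = (dn u·dn v − m·sn u·sn v·cn u·cn v)/D = 0.9511824918893704/0.9695567925358747 = 0.9810487629110964

sn(u+v)=-0.420217 cn(u+v)=-0.907424 dn(u+v)=0.981049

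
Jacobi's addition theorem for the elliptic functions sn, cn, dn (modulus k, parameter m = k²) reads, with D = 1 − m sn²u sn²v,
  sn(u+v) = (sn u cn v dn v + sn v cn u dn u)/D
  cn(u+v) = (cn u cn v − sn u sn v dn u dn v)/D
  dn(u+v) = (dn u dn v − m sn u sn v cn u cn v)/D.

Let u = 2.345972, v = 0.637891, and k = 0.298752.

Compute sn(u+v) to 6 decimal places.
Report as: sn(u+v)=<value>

sn(u+v)=0.229340

sn u = 0.7585491173578812, cn u = -0.6516158657948556, dn u = 0.9739837022269462
sn v = 0.5926432832495023, cn v = 0.8054650450635647, dn v = 0.9842012525557715
m = k² = 0.089252757504
D = 1 − m·sn²u·sn²v = 0.9819625229825166
sn(u+v) = (sn u·cn v·dn v + sn v·cn u·dn u)/D = 0.2252031020660391/0.9819625229825166 = 0.2293398136845685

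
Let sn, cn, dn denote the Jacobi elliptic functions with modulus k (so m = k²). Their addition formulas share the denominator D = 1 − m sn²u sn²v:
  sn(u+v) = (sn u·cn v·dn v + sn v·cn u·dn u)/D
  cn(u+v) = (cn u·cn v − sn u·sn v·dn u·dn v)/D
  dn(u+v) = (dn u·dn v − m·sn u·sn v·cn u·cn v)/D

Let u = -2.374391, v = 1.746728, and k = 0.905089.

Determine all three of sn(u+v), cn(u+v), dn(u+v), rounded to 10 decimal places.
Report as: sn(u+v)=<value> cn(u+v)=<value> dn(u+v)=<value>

sn(u+v)=-0.5620080238 cn(u+v)=0.8271317799 dn(u+v)=0.8609631804

sn u = -0.9995408066287802, cn u = -0.03030141719272213, dn u = 0.4261056899391592
sn v = 0.9697425671061192, cn v = 0.2441297883144005, dn v = 0.4792044072690073
m = k² = 0.819186097921
D = 1 − m·sn²u·sn²v = 0.2303441927994012
sn(u+v) = (sn u·cn v·dn v + sn v·cn u·dn u)/D = -0.1294552845779213/0.2303441927994012 = -0.5620080237519139
cn(u+v) = (cn u·cn v − sn u·sn v·dn u·dn v)/D = 0.1905250021683693/0.2303441927994012 = 0.8271317798503865
dn(u+v) = (dn u·dn v − m·sn u·sn v·cn u·cn v)/D = 0.1983178688245526/0.2303441927994012 = 0.8609631804230494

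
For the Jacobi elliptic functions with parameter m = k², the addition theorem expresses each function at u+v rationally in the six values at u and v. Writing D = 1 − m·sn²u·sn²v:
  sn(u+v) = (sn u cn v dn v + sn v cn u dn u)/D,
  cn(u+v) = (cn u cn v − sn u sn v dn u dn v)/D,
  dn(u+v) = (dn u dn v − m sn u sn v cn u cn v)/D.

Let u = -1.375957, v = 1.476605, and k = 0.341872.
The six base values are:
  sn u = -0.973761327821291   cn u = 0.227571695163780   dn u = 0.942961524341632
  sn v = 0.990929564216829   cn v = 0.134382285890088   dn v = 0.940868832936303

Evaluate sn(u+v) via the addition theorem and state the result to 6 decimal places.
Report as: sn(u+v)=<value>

sn(u+v)=0.100458

m = k² = 0.116876464384
D = 1 − m·sn²u·sn²v = 0.8911777546572197
sn(u+v) = (sn u·cn v·dn v + sn v·cn u·dn u)/D = 0.08952632649016751/0.8911777546572197 = 0.1004584394328859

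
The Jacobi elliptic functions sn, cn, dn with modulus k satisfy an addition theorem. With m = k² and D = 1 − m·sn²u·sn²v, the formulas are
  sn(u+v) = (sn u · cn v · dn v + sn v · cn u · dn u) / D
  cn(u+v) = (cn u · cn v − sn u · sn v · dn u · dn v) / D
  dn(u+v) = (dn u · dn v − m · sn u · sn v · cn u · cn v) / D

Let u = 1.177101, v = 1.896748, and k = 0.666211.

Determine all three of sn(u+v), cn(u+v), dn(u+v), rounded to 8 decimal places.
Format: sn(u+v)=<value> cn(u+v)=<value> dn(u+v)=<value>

sn u = 0.8847558080991975, cn u = 0.4660548895084527, dn u = 0.8078165006561759
sn v = 0.9978674013014583, cn v = -0.0652736502723289, dn v = 0.7470300782075718
m = k² = 0.443837096521
D = 1 − m·sn²u·sn²v = 0.6540477868173608
sn(u+v) = (sn u·cn v·dn v + sn v·cn u·dn u)/D = 0.3325420204068894/0.6540477868173608 = 0.5084368865844813
cn(u+v) = (cn u·cn v − sn u·sn v·dn u·dn v)/D = -0.5632000640131282/0.6540477868173608 = -0.8610992581347863
dn(u+v) = (dn u·dn v − m·sn u·sn v·cn u·cn v)/D = 0.6153837333416565/0.6540477868173608 = 0.9408849716259327

sn(u+v)=0.50843689 cn(u+v)=-0.86109926 dn(u+v)=0.94088497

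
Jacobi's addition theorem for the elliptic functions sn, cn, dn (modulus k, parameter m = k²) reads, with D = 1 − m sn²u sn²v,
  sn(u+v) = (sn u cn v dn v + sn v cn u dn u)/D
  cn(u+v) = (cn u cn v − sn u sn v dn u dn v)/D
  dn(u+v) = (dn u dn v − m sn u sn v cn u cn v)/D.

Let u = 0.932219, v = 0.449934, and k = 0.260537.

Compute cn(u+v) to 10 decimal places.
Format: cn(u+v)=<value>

cn(u+v)=0.2074867978

sn u = 0.7983371973414648, cn u = 0.6022106934794293, dn u = 0.9781295960041504
sn v = 0.4340153437588578, cn v = 0.9009054786057639, dn v = 0.9935862214689836
m = k² = 0.067879528369
D = 1 − m·sn²u·sn²v = 0.991850673592611
cn(u+v) = (cn u·cn v − sn u·sn v·dn u·dn v)/D = 0.2057959201677593/0.991850673592611 = 0.2074867978083233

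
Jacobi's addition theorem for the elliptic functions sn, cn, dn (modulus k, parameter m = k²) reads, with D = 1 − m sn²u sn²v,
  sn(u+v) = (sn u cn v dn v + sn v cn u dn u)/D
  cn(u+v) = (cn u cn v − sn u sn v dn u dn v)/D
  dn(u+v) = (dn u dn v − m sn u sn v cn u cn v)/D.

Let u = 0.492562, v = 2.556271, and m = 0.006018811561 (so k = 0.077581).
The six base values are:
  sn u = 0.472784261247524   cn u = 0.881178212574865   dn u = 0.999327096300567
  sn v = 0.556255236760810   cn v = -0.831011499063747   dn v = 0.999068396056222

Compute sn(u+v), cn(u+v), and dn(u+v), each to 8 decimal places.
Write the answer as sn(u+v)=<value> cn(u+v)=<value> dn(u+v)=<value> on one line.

m = k² = 0.006018811561
D = 1 − m·sn²u·sn²v = 0.9995837205299394
sn(u+v) = (sn u·cn v·dn v + sn v·cn u·dn u)/D = 0.09730702420587671/0.9995837205299394 = 0.09734754799156634
cn(u+v) = (cn u·cn v − sn u·sn v·dn u·dn v)/D = -0.9948361460002712/0.9995837205299394 = -0.9952504483294794
dn(u+v) = (dn u·dn v − m·sn u·sn v·cn u·cn v)/D = 0.9995552132256123/0.9995837205299394 = 0.9999714808237253

sn(u+v)=0.09734755 cn(u+v)=-0.99525045 dn(u+v)=0.99997148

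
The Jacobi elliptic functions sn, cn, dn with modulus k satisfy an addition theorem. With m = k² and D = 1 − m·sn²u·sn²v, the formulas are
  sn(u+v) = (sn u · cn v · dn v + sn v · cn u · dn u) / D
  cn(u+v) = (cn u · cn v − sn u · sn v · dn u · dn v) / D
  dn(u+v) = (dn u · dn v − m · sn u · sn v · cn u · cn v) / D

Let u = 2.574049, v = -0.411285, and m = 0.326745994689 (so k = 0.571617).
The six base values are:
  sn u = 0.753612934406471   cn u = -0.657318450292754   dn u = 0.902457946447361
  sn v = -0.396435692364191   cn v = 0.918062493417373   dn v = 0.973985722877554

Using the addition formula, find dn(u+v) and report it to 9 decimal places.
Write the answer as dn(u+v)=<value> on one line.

dn(u+v)=0.844707819

m = k² = 0.326745994689
D = 1 − m·sn²u·sn²v = 0.9708356395567775
dn(u+v) = (dn u·dn v − m·sn u·sn v·cn u·cn v)/D = 0.8200724561825168/0.9708356395567775 = 0.844707819499612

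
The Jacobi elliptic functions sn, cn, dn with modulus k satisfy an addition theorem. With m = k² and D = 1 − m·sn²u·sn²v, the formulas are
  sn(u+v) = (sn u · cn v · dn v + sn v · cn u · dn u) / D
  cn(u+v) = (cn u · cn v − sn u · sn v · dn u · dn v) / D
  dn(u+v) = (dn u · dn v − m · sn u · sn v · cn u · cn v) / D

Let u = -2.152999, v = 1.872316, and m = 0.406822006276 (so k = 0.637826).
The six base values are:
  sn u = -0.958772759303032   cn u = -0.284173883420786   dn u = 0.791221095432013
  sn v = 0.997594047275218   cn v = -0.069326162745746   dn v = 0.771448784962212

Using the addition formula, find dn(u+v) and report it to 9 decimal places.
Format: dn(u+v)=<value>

dn(u+v)=0.984429104

m = k² = 0.406822006276
D = 1 − m·sn²u·sn²v = 0.6278281614217435
dn(u+v) = (dn u·dn v − m·sn u·sn v·cn u·cn v)/D = 0.6180523141009652/0.6278281614217435 = 0.9844291035008044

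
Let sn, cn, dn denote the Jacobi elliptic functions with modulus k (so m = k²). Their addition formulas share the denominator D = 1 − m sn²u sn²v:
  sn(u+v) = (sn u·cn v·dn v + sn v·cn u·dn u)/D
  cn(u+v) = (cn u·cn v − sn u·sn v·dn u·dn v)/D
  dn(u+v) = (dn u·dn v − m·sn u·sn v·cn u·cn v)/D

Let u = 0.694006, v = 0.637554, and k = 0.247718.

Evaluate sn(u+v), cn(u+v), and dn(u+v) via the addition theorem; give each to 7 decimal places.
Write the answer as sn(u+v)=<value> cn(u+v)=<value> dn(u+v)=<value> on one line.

sn(u+v)=0.9673729 cn(u+v)=0.2533568 dn(u+v)=0.9708629

sn u = 0.6372347433351725, cn u = 0.770669761886735, dn u = 0.9874623799068026
sn v = 0.5932684384364071, cn v = 0.8050046956106697, dn v = 0.9891419498572495
m = k² = 0.061364207524
D = 1 − m·sn²u·sn²v = 0.9912296583399207
sn(u+v) = (sn u·cn v·dn v + sn v·cn u·dn u)/D = 0.9588887012032638/0.9912296583399207 = 0.9673728919786152
cn(u+v) = (cn u·cn v − sn u·sn v·dn u·dn v)/D = 0.251134812953907/0.9912296583399207 = 0.2533568389938003
dn(u+v) = (dn u·dn v − m·sn u·sn v·cn u·cn v)/D = 0.9623480859632081/0.9912296583399207 = 0.9708628851712503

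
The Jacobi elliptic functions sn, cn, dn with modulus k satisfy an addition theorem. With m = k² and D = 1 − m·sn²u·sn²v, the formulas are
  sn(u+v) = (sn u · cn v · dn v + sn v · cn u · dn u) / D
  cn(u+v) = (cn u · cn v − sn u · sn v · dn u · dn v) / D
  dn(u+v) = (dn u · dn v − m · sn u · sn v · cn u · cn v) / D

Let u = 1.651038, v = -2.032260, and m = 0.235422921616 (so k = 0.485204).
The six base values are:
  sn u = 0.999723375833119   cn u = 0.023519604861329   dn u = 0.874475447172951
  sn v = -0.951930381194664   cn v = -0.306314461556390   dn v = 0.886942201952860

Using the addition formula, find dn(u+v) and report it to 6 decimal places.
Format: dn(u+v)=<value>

dn(u+v)=0.983745

m = k² = 0.235422921616
D = 1 − m·sn²u·sn²v = 0.7867844797007349
dn(u+v) = (dn u·dn v − m·sn u·sn v·cn u·cn v)/D = 0.773995075456778/0.7867844797007349 = 0.9837447171697876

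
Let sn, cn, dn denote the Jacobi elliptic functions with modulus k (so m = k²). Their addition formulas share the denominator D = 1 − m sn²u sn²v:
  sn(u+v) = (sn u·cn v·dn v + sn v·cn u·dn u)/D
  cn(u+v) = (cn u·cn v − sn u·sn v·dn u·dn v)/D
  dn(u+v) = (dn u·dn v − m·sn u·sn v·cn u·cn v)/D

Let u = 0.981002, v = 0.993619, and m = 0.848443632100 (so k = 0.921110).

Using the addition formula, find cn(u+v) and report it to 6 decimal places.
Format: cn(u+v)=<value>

cn(u+v)=0.162537

sn u = 0.7658843477769212, cn u = 0.6429783556468444, dn u = 0.7087460218047739
sn v = 0.7715821903587106, cn v = 0.6361296436429091, dn v = 0.703483014451176
m = k² = 0.8484436321
D = 1 − m·sn²u·sn²v = 0.7037121981685047
cn(u+v) = (cn u·cn v − sn u·sn v·dn u·dn v)/D = 0.1143789945735628/0.7037121981685047 = 0.1625366092434489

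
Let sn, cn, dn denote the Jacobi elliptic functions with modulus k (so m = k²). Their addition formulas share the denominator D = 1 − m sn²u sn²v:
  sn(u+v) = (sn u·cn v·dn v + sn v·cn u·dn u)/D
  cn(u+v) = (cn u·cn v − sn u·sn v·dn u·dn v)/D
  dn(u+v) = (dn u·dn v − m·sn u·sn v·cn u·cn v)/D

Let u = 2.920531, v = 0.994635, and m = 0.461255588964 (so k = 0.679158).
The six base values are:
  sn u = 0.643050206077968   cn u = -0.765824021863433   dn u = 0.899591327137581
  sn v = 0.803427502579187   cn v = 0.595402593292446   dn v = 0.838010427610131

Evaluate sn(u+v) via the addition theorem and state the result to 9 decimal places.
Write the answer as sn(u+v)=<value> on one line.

m = k² = 0.461255588964
D = 1 − m·sn²u·sn²v = 0.8768810810714954
sn(u+v) = (sn u·cn v·dn v + sn v·cn u·dn u)/D = -0.2326520196609289/0.8768810810714954 = -0.2653176407645176

sn(u+v)=-0.265317641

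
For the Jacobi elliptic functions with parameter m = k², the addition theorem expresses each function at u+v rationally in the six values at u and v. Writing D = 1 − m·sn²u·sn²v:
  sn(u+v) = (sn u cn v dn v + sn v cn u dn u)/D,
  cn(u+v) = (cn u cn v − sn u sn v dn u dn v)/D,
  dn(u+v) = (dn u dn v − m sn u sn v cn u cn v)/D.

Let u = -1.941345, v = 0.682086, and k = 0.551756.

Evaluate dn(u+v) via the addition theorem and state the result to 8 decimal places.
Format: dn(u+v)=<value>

dn(u+v)=0.85939661

sn u = -0.9823787747078227, cn u = -0.1869008908581148, dn u = 0.8403569547981295
sn v = 0.6190118834072117, cn v = 0.7853816194695777, dn v = 0.9398659603580105
m = k² = 0.304434683536
D = 1 − m·sn²u·sn²v = 0.8874229036361425
dn(u+v) = (dn u·dn v − m·sn u·sn v·cn u·cn v)/D = 0.7626482318889791/0.8874229036361425 = 0.8593966064703655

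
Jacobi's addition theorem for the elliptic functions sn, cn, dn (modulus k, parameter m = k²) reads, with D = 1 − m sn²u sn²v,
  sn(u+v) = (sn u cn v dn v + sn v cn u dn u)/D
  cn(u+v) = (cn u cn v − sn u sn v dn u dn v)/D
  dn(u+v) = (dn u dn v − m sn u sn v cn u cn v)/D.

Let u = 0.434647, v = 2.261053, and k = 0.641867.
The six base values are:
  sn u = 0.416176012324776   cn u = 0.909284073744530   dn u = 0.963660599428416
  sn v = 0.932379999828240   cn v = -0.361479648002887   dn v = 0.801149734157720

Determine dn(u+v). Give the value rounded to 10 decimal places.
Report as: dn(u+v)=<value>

dn(u+v)=0.8791181534

m = k² = 0.411993245689
D = 1 − m·sn²u·sn²v = 0.9379659574694288
dn(u+v) = (dn u·dn v − m·sn u·sn v·cn u·cn v)/D = 0.8245829004979775/0.9379659574694288 = 0.8791181534164082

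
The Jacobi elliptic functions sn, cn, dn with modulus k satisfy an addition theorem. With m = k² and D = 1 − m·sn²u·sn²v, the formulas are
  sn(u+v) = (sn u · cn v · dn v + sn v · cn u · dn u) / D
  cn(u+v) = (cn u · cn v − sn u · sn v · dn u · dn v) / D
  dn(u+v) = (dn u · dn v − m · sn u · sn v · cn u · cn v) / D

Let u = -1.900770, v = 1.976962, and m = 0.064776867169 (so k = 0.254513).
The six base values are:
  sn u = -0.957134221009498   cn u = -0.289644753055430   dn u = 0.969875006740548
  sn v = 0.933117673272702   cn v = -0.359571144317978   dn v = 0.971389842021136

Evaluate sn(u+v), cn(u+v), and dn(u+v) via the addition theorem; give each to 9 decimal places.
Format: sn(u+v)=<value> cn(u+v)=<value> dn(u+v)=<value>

m = k² = 0.064776867169
D = 1 − m·sn²u·sn²v = 0.9483300003582396
sn(u+v) = (sn u·cn v·dn v + sn v·cn u·dn u)/D = 0.07218076009131911/0.9483300003582396 = 0.07611354703958772
cn(u+v) = (cn u·cn v − sn u·sn v·dn u·dn v)/D = 0.9455790434712997/0.9483300003582396 = 0.9970991565321136
dn(u+v) = (dn u·dn v − m·sn u·sn v·cn u·cn v)/D = 0.9481520437551629/0.9483300003582396 = 0.9998123473864484

sn(u+v)=0.076113547 cn(u+v)=0.997099157 dn(u+v)=0.999812347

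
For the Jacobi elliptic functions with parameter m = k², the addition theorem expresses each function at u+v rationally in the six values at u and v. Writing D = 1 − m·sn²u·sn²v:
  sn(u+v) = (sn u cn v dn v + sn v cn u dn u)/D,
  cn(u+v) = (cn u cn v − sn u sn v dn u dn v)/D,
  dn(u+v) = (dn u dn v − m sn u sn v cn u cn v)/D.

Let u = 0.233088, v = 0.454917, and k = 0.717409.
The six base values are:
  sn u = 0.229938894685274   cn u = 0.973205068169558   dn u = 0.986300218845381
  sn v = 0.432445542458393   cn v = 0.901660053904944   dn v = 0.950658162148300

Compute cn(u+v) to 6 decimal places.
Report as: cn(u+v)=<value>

cn(u+v)=0.788277

m = k² = 0.514675673281
D = 1 − m·sn²u·sn²v = 0.9949111298445825
cn(u+v) = (cn u·cn v − sn u·sn v·dn u·dn v)/D = 0.7842654777408278/0.9949111298445825 = 0.7882769166159996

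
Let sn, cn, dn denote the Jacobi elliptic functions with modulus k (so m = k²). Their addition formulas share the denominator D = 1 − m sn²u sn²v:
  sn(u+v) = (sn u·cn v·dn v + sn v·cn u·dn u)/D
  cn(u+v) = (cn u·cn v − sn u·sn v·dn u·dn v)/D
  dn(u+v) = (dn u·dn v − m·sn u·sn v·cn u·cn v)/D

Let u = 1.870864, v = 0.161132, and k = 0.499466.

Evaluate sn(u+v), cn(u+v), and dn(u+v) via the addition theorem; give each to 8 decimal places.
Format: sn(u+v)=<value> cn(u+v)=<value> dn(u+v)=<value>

sn(u+v)=0.95483606 cn(u+v)=-0.29713314 dn(u+v)=0.87895314

sn u = 0.9870916652727994, cn u = -0.1601563122358023, dn u = 0.8700186987196451
sn v = 0.1602648971900098, cn v = 0.9870740411583498, dn v = 0.9967911010141926
m = k² = 0.249466285156
D = 1 − m·sn²u·sn²v = 0.9937568517443355
sn(u+v) = (sn u·cn v·dn v + sn v·cn u·dn u)/D = 0.9488748759499749/0.9937568517443355 = 0.9548360590263307
cn(u+v) = (cn u·cn v − sn u·sn v·dn u·dn v)/D = -0.2952780895693634/0.9937568517443355 = -0.2971331357877569
dn(u+v) = (dn u·dn v − m·sn u·sn v·cn u·cn v)/D = 0.8734657035153768/0.9937568517443355 = 0.8789531382673614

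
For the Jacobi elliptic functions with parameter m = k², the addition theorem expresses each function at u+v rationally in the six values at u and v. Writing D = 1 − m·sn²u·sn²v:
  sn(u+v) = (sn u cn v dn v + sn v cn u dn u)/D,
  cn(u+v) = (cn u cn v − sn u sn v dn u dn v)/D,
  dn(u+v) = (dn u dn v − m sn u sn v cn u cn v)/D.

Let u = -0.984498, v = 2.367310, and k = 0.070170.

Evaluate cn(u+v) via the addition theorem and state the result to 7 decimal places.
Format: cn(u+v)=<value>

cn(u+v)=0.1883293

sn u = -0.8326376807985863, cn u = 0.553818104177131, dn u = 0.9982917313001701
sn v = 0.701726622577459, cn v = -0.71244631177797, dn v = 0.998786967740444
m = k² = 0.0049238289
D = 1 − m·sn²u·sn²v = 0.9983190647617368
cn(u+v) = (cn u·cn v − sn u·sn v·dn u·dn v)/D = 0.1880127031149614/0.9983190647617368 = 0.1883292724253776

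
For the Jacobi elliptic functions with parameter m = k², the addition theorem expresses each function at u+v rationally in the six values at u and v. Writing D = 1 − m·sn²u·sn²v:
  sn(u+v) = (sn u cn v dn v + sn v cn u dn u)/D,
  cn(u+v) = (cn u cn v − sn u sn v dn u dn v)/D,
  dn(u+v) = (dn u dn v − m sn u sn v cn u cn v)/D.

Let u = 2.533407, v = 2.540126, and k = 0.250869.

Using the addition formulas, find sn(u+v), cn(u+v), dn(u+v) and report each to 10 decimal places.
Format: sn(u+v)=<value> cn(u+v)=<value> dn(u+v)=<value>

sn u = 0.6104990931047156, cn u = -0.7920169551962381, dn u = 0.9882021326654233
sn v = 0.6052263495542093, cn v = -0.7960534315014828, dn v = 0.9884062338488428
m = k² = 0.062935255161
D = 1 − m·sn²u·sn²v = 0.9914078925682547
sn(u+v) = (sn u·cn v·dn v + sn v·cn u·dn u)/D = -0.9540496731751812/0.9914078925682547 = -0.9623180129257429
cn(u+v) = (cn u·cn v − sn u·sn v·dn u·dn v)/D = 0.2695901158443275/0.9914078925682547 = 0.27192653787126
dn(u+v) = (dn u·dn v − m·sn u·sn v·cn u·cn v)/D = 0.9620838122674998/0.9914078925682547 = 0.9704217804593118

sn(u+v)=-0.9623180129 cn(u+v)=0.2719265379 dn(u+v)=0.9704217805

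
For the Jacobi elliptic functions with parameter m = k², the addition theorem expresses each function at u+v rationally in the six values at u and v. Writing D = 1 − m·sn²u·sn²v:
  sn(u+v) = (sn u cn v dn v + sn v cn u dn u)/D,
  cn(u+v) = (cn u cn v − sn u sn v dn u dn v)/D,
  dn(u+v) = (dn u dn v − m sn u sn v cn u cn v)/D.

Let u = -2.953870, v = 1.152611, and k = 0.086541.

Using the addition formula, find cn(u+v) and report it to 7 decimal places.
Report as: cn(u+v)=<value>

sn u = -0.1924131791236842, cn u = -0.9813140009698817, dn u = 0.9998613520152813
sn v = 0.9132322027974675, cn v = 0.4074394970712647, dn v = 0.9968720773200343
m = k² = 0.007489344681
D = 1 − m·sn²u·sn²v = 0.9997687531190381
cn(u+v) = (cn u·cn v − sn u·sn v·dn u·dn v)/D = -0.2246820903750975/0.9997687531190381 = -0.2247340594253855

cn(u+v)=-0.2247341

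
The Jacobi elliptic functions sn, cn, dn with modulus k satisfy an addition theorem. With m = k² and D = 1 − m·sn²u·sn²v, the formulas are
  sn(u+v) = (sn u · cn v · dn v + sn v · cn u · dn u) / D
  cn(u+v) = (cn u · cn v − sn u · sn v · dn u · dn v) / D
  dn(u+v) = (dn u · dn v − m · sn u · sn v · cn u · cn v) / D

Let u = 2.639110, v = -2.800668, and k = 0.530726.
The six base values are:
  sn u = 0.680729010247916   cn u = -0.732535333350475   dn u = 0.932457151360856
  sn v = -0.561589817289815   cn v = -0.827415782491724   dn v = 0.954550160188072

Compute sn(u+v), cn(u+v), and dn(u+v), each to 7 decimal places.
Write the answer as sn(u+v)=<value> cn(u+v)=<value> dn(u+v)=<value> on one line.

sn(u+v)=-0.1606618 cn(u+v)=0.9870095 dn(u+v)=0.9963581

m = k² = 0.281670087076
D = 1 − m·sn²u·sn²v = 0.958835040222727
sn(u+v) = (sn u·cn v·dn v + sn v·cn u·dn u)/D = -0.15404817870419/0.958835040222727 = -0.1606618158931762
cn(u+v) = (cn u·cn v − sn u·sn v·dn u·dn v)/D = 0.9463793071474251/0.958835040222727 = 0.9870095140949286
dn(u+v) = (dn u·dn v − m·sn u·sn v·cn u·cn v)/D = 0.9553430620494792/0.958835040222727 = 0.9963581032953942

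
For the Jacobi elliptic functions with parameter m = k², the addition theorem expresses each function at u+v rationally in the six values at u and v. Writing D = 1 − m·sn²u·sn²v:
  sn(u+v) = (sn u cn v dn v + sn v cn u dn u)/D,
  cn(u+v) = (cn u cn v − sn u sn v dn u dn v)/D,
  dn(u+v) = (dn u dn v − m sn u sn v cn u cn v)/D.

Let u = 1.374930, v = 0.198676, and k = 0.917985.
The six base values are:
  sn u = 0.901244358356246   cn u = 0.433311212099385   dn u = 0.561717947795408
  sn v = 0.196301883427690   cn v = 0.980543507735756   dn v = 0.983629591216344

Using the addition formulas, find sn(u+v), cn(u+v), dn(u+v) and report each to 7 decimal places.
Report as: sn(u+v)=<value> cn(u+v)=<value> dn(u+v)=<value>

m = k² = 0.842696460225
D = 1 − m·sn²u·sn²v = 0.973624225517318
sn(u+v) = (sn u·cn v·dn v + sn v·cn u·dn u)/D = 0.9170222421630462/0.973624225517318 = 0.9418646518124615
cn(u+v) = (cn u·cn v − sn u·sn v·dn u·dn v)/D = 0.3271304631067807/0.973624225517318 = 0.3359925262058529
dn(u+v) = (dn u·dn v − m·sn u·sn v·cn u·cn v)/D = 0.4891784674064398/0.973624225517318 = 0.5024304599102631

sn(u+v)=0.9418647 cn(u+v)=0.3359925 dn(u+v)=0.5024305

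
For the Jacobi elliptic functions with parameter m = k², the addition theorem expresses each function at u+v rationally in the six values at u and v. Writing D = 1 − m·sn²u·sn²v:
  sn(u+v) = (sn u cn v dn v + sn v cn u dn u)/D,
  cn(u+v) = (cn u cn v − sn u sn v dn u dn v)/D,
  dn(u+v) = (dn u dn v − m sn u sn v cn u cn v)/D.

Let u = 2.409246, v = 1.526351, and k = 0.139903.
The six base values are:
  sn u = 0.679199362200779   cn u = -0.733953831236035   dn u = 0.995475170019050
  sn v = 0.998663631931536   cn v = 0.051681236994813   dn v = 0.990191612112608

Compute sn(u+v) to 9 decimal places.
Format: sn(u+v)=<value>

sn(u+v)=-0.701213325

m = k² = 0.019572849409
D = 1 − m·sn²u·sn²v = 0.9909949306307932
sn(u+v) = (sn u·cn v·dn v + sn v·cn u·dn u)/D = -0.6948988500574294/0.9909949306307932 = -0.7012133246888648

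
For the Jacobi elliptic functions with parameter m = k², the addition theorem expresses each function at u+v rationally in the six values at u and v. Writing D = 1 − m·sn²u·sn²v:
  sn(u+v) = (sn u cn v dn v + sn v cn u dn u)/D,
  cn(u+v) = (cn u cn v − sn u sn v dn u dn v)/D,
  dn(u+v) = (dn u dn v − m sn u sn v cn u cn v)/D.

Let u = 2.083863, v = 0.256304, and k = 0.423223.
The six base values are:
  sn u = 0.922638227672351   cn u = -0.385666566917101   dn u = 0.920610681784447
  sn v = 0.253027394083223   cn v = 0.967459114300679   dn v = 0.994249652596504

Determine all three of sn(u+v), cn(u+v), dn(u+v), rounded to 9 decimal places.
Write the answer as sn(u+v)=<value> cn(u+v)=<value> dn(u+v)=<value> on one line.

m = k² = 0.179117707729
D = 1 − m·sn²u·sn²v = 0.9902380518250452
sn(u+v) = (sn u·cn v·dn v + sn v·cn u·dn u)/D = 0.7976448547852118/0.9902380518250452 = 0.8055081839312507
cn(u+v) = (cn u·cn v − sn u·sn v·dn u·dn v)/D = -0.5867998678569544/0.9902380518250452 = -0.5925846484847362
dn(u+v) = (dn u·dn v − m·sn u·sn v·cn u·cn v)/D = 0.9309189169640336/0.9902380518250452 = 0.9400960862373606

sn(u+v)=0.805508184 cn(u+v)=-0.592584648 dn(u+v)=0.940096086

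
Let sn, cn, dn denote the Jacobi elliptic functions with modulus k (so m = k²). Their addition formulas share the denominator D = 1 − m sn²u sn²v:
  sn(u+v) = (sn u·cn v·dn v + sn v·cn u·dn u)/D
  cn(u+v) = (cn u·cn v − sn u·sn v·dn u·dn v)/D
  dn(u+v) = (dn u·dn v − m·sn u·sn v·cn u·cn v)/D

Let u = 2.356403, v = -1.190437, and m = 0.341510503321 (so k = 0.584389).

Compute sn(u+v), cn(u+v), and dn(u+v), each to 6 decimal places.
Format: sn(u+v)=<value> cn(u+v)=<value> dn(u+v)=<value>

sn u = 0.8720614860276805, cn u = -0.4893963266997349, dn u = 0.8603977309494507
sn v = -0.8993554000344612, cn v = 0.4372183258154377, dn v = 0.8507482578265277
m = k² = 0.341510503321
D = 1 − m·sn²u·sn²v = 0.7899314819463487
sn(u+v) = (sn u·cn v·dn v + sn v·cn u·dn u)/D = 0.7030708850578554/0.7899314819463487 = 0.8900403403666437
cn(u+v) = (cn u·cn v − sn u·sn v·dn u·dn v)/D = 0.3601153658953176/0.7899314819463487 = 0.4558817747179954
dn(u+v) = (dn u·dn v − m·sn u·sn v·cn u·cn v)/D = 0.674670396328274/0.7899314819463487 = 0.8540872363586806

sn(u+v)=0.890040 cn(u+v)=0.455882 dn(u+v)=0.854087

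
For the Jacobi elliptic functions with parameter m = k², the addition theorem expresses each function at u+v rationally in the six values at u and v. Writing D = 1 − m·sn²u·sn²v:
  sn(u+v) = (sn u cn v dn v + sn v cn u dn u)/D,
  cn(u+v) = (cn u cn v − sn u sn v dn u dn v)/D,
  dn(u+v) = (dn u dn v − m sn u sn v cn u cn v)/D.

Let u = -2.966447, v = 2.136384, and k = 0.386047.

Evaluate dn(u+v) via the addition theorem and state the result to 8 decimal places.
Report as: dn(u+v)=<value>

sn u = -0.2978848063403535, cn u = -0.9546018238781917, dn u = 0.9933657769181878
sn v = 0.8936088212935973, cn v = -0.4488466046504839, dn v = 0.9386118719565721
m = k² = 0.149032286209
D = 1 − m·sn²u·sn²v = 0.989439804377851
dn(u+v) = (dn u·dn v − m·sn u·sn v·cn u·cn v)/D = 0.9493828543733334/0.989439804377851 = 0.9595155260307068

dn(u+v)=0.95951553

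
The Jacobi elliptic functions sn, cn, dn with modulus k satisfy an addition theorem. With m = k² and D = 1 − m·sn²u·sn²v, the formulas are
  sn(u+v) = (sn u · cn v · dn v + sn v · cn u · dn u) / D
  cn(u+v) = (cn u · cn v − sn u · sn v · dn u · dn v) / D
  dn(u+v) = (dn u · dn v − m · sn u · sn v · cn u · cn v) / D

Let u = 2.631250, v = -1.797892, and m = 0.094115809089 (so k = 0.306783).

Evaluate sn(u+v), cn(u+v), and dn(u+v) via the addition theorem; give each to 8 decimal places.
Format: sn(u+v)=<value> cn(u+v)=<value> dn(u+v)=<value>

sn(u+v)=0.73486824 cn(u+v)=0.67820990 dn(u+v)=0.97425588

sn u = 0.5525923776422166, cn u = -0.8334516567694385, dn u = 0.9855257242515038
sn v = -0.9840092008462209, cn v = -0.178117637110932, dn v = 0.9533467884074629
m = k² = 0.094115809089
D = 1 − m·sn²u·sn²v = 0.9721727250763136
sn(u+v) = (sn u·cn v·dn v + sn v·cn u·dn u)/D = 0.7144188577100509/0.9721727250763136 = 0.7348682382073314
cn(u+v) = (cn u·cn v − sn u·sn v·dn u·dn v)/D = 0.659337169535111/0.9721727250763136 = 0.6782099029607669
dn(u+v) = (dn u·dn v − m·sn u·sn v·cn u·cn v)/D = 0.9471449912675654/0.9721727250763136 = 0.974255877414393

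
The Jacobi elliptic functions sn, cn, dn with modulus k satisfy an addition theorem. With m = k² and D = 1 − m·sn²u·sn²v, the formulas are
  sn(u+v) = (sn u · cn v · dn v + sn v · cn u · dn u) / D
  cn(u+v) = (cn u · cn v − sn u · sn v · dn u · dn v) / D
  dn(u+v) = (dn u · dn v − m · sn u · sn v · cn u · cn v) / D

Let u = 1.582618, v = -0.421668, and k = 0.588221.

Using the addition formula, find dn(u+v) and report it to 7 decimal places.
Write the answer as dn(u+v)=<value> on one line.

sn u = 0.9916992454986857, cn u = 0.1285791836859197, dn u = 0.8122292793409153
sn v = -0.4054824481917443, cn v = 0.9141028302157419, dn v = 0.971139233035653
m = k² = 0.346003944841
D = 1 − m·sn²u·sn²v = 0.9440519266135712
dn(u+v) = (dn u·dn v − m·sn u·sn v·cn u·cn v)/D = 0.80514077113022/0.9440519266135712 = 0.8528564461685467

dn(u+v)=0.8528564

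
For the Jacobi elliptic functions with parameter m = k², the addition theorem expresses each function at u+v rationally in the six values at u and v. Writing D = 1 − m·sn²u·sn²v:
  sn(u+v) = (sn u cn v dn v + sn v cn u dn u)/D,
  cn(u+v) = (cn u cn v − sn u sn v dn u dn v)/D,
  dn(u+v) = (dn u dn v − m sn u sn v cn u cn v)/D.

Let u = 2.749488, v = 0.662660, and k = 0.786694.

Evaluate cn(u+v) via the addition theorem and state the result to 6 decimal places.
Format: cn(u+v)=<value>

cn(u+v)=-0.870515

sn u = 0.8727114674646448, cn u = -0.4882363101569836, dn u = 0.7270761013369519
sn v = 0.5935142328757332, cn v = 0.8048234933039231, dn v = 0.884302683684389
m = k² = 0.618887449636
D = 1 − m·sn²u·sn²v = 0.8339590088118443
cn(u+v) = (cn u·cn v − sn u·sn v·dn u·dn v)/D = -0.7259734976688691/0.8339590088118443 = -0.8705146056317276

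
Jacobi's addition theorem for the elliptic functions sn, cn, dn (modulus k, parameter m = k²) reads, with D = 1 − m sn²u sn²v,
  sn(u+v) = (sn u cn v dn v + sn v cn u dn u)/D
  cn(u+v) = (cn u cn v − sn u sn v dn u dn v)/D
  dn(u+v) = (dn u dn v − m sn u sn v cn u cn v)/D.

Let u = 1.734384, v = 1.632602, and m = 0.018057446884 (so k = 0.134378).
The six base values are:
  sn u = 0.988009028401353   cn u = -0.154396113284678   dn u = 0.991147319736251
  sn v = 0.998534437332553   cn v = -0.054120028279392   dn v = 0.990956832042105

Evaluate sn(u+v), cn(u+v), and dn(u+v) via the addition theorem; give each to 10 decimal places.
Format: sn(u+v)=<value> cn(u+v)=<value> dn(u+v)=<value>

m = k² = 0.018057446884
D = 1 − m·sn²u·sn²v = 0.9824246384784665
sn(u+v) = (sn u·cn v·dn v + sn v·cn u·dn u)/D = -0.205792548470874/0.9824246384784665 = -0.209474132071439
cn(u+v) = (cn u·cn v − sn u·sn v·dn u·dn v)/D = -0.9606287510185236/0.9824246384784665 = -0.9778141888891352
dn(u+v) = (dn u·dn v − m·sn u·sn v·cn u·cn v)/D = 0.982035349194203/0.9824246384784665 = 0.999603746415739

sn(u+v)=-0.2094741321 cn(u+v)=-0.9778141889 dn(u+v)=0.9996037464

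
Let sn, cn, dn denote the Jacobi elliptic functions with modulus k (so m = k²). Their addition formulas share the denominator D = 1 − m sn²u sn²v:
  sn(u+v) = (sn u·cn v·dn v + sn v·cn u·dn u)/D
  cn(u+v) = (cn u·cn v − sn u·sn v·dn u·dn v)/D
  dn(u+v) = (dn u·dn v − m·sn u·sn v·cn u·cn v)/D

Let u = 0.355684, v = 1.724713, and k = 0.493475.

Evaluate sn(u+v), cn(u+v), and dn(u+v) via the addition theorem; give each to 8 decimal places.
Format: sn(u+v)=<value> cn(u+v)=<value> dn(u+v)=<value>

sn(u+v)=0.93989745 cn(u+v)=-0.34145685 dn(u+v)=0.88593161

sn u = 0.3465641937852039, cn u = 0.9380262574075481, dn u = 0.9852674244884809
sn v = 0.9993181418033139, cn v = -0.03692223534364904, dn v = 0.8699508032447475
m = k² = 0.243517575625
D = 1 − m·sn²u·sn²v = 0.9707917702763288
sn(u+v) = (sn u·cn v·dn v + sn v·cn u·dn u)/D = 0.912444711822185/0.9707917702763288 = 0.939897452532446
cn(u+v) = (cn u·cn v − sn u·sn v·dn u·dn v)/D = -0.3314834974836276/0.9707917702763288 = -0.3414568475269143
dn(u+v) = (dn u·dn v − m·sn u·sn v·cn u·cn v)/D = 0.8600551146940409/0.9707917702763288 = 0.8859316086386192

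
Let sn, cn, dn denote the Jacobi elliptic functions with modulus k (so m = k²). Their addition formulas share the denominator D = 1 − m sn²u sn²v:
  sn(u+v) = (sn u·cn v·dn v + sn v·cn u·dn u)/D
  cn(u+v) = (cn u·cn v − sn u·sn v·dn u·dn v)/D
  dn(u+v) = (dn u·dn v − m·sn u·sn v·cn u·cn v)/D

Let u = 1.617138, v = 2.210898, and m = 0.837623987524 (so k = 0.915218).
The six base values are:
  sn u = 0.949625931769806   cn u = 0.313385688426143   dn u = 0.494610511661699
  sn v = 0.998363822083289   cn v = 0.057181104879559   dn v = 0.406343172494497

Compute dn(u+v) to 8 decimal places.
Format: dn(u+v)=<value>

m = k² = 0.837623987524
D = 1 − m·sn²u·sn²v = 0.2471093442352043
dn(u+v) = (dn u·dn v − m·sn u·sn v·cn u·cn v)/D = 0.1867510373168955/0.2471093442352043 = 0.755742515099476

dn(u+v)=0.75574252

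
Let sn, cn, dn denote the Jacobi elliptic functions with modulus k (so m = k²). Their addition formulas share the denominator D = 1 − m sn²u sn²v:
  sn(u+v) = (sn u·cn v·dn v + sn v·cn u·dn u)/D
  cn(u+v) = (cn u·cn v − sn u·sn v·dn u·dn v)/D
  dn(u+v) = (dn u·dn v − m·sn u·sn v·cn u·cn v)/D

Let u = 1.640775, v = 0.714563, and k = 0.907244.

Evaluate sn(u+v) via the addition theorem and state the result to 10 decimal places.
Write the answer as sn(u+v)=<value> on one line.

sn u = 0.9552272124981893, cn u = 0.2958732372198253, dn u = 0.4989614917000058
sn v = 0.6209522742120211, cn v = 0.7838483738268001, dn v = 0.8262147967639684
m = k² = 0.823091675536
D = 1 − m·sn²u·sn²v = 0.7104136908892258
sn(u+v) = (sn u·cn v·dn v + sn v·cn u·dn u)/D = 0.7103018349716248/0.7104136908892258 = 0.9998425481954593

sn(u+v)=0.9998425482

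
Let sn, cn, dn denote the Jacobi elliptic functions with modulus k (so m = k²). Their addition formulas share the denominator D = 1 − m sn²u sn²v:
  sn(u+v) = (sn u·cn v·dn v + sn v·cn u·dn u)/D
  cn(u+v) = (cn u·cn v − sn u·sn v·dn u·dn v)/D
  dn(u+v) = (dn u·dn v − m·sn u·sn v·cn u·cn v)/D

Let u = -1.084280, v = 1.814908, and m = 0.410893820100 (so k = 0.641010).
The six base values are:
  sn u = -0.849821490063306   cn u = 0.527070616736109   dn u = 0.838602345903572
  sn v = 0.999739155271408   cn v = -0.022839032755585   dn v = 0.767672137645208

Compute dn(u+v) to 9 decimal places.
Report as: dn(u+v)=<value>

dn(u+v)=0.909242858

m = k² = 0.4108938201
D = 1 − m·sn²u·sn²v = 0.7034086836790487
dn(u+v) = (dn u·dn v − m·sn u·sn v·cn u·cn v)/D = 0.6395693218375306/0.7034086836790487 = 0.9092428579249006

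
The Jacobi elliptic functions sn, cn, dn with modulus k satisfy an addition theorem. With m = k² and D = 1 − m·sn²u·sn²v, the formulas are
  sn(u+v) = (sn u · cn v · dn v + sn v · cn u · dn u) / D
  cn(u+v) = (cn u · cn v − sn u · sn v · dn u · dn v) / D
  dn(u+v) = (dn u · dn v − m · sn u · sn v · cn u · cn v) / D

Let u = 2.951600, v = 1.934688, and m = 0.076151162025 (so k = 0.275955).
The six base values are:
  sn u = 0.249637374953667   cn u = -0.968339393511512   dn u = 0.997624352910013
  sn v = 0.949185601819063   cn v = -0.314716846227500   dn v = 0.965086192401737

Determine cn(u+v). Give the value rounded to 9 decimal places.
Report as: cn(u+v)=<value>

cn(u+v)=0.076945673

m = k² = 0.076151162025
D = 1 − m·sn²u·sn²v = 0.9957243905068083
cn(u+v) = (cn u·cn v − sn u·sn v·dn u·dn v)/D = 0.07661668292161285/0.9957243905068083 = 0.07694567256971193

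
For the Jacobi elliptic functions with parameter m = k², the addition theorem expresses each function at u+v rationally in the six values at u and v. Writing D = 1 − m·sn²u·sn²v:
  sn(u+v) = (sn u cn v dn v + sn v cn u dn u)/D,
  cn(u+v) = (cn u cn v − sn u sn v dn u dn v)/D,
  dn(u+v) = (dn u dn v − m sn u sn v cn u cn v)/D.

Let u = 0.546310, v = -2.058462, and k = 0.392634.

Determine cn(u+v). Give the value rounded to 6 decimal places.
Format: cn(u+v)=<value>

cn(u+v)=0.114819

sn u = 0.5161678654169267, cn u = 0.8564874399026138, dn u = 0.9792481177009694
sn v = -0.9252404574256617, cn v = -0.3793812013565674, dn v = 0.9316796742863298
m = k² = 0.154161457956
D = 1 − m·sn²u·sn²v = 0.9648385346958732
cn(u+v) = (cn u·cn v − sn u·sn v·dn u·dn v)/D = 0.1107822073644783/0.9648385346958732 = 0.1148194266509038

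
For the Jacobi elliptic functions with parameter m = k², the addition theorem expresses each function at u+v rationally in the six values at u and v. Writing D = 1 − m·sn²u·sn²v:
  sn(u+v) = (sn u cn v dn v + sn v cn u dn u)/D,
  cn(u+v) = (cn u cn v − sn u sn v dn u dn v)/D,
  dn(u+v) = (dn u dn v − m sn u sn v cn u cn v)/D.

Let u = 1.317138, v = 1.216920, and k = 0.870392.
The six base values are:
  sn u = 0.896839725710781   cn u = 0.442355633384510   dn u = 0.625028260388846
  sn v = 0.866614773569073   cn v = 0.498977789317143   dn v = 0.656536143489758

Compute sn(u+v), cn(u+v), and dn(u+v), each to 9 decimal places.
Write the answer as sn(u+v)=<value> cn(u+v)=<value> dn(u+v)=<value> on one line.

m = k² = 0.757582233664
D = 1 − m·sn²u·sn²v = 0.5423730078975407
sn(u+v) = (sn u·cn v·dn v + sn v·cn u·dn u)/D = 0.5334077499960635/0.5423730078975407 = 0.9834703096007115
cn(u+v) = (cn u·cn v − sn u·sn v·dn u·dn v)/D = -0.09820718884054661/0.5423730078975407 = -0.1810694621792441
dn(u+v) = (dn u·dn v − m·sn u·sn v·cn u·cn v)/D = 0.2803895196577573/0.5423730078975407 = 0.516968056254609

sn(u+v)=0.983470310 cn(u+v)=-0.181069462 dn(u+v)=0.516968056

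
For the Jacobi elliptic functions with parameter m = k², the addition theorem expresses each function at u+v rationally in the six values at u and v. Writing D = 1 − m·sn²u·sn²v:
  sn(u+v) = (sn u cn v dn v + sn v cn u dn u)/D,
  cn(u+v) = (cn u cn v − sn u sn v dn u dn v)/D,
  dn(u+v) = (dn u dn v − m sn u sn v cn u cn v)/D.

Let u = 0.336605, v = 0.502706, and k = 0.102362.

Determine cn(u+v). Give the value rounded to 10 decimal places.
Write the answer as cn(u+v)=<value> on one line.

cn(u+v)=0.6686424536

sn u = 0.3302230716942837, cn u = 0.9439029202840682, dn u = 0.9994285391742417
sn v = 0.4816137129704445, cn v = 0.876383609773039, dn v = 0.9987840678696354
m = k² = 0.010477979044
D = 1 − m·sn²u·sn²v = 0.999734973049553
cn(u+v) = (cn u·cn v − sn u·sn v·dn u·dn v)/D = 0.6684652452802053/0.999734973049553 = 0.6686424535506092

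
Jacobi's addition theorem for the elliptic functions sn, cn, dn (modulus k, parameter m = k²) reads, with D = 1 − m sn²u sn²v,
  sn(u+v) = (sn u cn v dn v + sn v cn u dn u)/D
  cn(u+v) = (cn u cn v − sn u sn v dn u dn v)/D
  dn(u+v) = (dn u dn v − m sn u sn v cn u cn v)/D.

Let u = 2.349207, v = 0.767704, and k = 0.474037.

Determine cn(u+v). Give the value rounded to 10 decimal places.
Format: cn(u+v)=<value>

sn u = 0.822172701088919, cn u = -0.5692381308241315, dn u = 0.920924814300896
sn v = 0.6836129153171571, cn v = 0.7298447656944437, dn v = 0.9460372784349518
m = k² = 0.224711077369
D = 1 − m·sn²u·sn²v = 0.9290142613974743
cn(u+v) = (cn u·cn v − sn u·sn v·dn u·dn v)/D = -0.9051279953208964/0.9290142613974743 = -0.9742885905318107

cn(u+v)=-0.9742885905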